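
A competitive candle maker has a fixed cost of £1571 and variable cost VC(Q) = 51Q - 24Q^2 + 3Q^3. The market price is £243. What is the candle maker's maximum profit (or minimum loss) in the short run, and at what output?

Profit = -£35 at Q = 8

AVC = 51 - 24Q + 3Q^2; min AVC = £3 at Q = 4. Since P = £243 ≥ min AVC, the firm produces.
With MC = 51 - 48Q + 9Q^2, P = MC on the upward-sloping part at Q* = 8.
TR = 243·8 = 1944. TC = 1571 + 408 = 1979. Profit = 1944 − 1979 = -£35.
That loss of £35 beats the £1571 the firm would lose by shutting down; producing recovers £1536 of fixed cost.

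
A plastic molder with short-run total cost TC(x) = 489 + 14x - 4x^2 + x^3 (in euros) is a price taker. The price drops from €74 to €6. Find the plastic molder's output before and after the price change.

Output falls from 6 to 0 (the firm shuts down)

MC = 14 - 8x + 3x^2; the shutdown threshold is min AVC = €10 (at x = 2).
With P = €74 above the shutdown price, P = MC gives x = 6.
At P = €6 < min AVC = €10, price no longer covers variable cost at any output, so the firm shuts down: x = 0.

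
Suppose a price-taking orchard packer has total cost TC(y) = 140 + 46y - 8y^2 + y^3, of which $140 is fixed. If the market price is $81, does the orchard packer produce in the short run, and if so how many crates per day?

From TC, MC = TC'(y) = 46 - 16y + 3y^2 and AVC = VC/y = 46 - 8y + y^2.
AVC hits its minimum where MC = AVC, at y = 4, giving min AVC = 46 - 8·4 + 4^2 = $30.
P = $81 exceeds min AVC = $30, so the firm stays open.
P = MC gives -35 - 16y + 3y^2 = 0, with roots -5/3 and 7. Take the larger (rising MC): y* = 7.
Check: AVC at y = 7 is $39 ≤ P, so revenue covers variable cost.
Profit = P·y − TC = 81·7 − 413 = $154.

Produce at y = 7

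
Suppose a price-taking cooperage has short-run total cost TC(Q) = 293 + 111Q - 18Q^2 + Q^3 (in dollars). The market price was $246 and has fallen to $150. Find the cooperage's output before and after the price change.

MC = 111 - 36Q + 3Q^2; the shutdown threshold is min AVC = $30 (at Q = 9).
At P = $246 ≥ min AVC, set P = MC on the rising branch: Q = 15.
At P = $150 ≥ min AVC, set P = MC: Q = 13. The firm stays open but cuts output.

Output falls from 15 to 13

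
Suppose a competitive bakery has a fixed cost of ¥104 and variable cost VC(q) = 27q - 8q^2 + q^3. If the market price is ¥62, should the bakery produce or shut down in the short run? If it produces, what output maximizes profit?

Variable cost is VC = 27q - 8q^2 + q^3, so AVC = VC/q = 27 - 8q + q^2 and MC = dTC/dq = 27 - 16q + 3q^2.
The AVC parabola has its vertex at q = 8/2 = 4, where AVC = 27 - 8·4 + 4^2 = ¥11.
P = ¥62 exceeds min AVC = ¥11, so the firm stays open.
Set P = MC: 62 = 27 - 16q + 3q^2 → -35 - 16q + 3q^2 = 0. The roots are q = -5/3 and q = 7; the profit-maximizing output is on the rising part of MC, so q* = 7.
Check: AVC at q = 7 is ¥20 ≤ P, so revenue covers variable cost.
Profit = P·q − TC = 62·7 − 244 = ¥190.

Produce at q = 7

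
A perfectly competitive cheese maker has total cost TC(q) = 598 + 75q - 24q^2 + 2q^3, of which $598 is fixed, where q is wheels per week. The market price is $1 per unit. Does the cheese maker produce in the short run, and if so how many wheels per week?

From TC, MC = TC'(q) = 75 - 48q + 6q^2 and AVC = VC/q = 75 - 24q + 2q^2.
The AVC parabola has its vertex at q = 24/4 = 6, where AVC = 75 - 24·6 + 2·6^2 = $3.
P = $1 lies below min AVC = $3; no output level covers variable cost.
Shutting down limits the loss to fixed cost, $598.

Shut down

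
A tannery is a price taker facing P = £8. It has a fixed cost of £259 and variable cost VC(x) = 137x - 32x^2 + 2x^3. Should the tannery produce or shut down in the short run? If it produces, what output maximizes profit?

Strip out fixed cost: VC = 137x - 32x^2 + 2x^3. Then AVC = 137 - 32x + 2x^2 and MC = 137 - 64x + 6x^2.
AVC is minimized where dAVC/dx = -32 + 4x = 0, at x = 8; min AVC = 137 - 32·8 + 2·8^2 = £9.
Since P = £8 < min AVC = £9, price fails to cover variable cost at any output.
Shutting down limits the loss to fixed cost, £259.

Shut down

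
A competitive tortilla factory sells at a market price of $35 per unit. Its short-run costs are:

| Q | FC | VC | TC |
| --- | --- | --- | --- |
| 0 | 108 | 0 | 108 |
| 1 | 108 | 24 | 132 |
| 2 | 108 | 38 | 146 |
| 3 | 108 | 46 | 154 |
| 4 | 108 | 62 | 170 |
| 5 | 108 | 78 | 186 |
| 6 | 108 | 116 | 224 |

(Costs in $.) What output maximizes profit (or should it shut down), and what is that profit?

Tabulate TR − TC: Q=0: -108; Q=1: -97; Q=2: -76; Q=3: -49; Q=4: -30; Q=5: -11; Q=6: -14.
Profit is maximized at Q = 5. AVC there is 78/5 = $15.60 ≤ P, so producing beats shutting down (which would give -$108).

Q = 5; profit = -$11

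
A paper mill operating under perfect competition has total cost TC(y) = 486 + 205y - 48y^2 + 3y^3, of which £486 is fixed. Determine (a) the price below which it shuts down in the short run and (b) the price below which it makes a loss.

Shutdown price = £13; break-even price = £70

Shutdown price = min AVC. AVC = 205 - 48y + 3y^2, with vertex at y = 8 and minimum £13.
ATC = 486/y + 205 - 48y + 3y^2. Setting dATC/dy = −486/y^2 − 48 + 6y = 0 gives y = 9 (since 6·9^3 − 48·9^2 = 486).
min ATC = 486/9 + 205 − 48·9 + 3·9^2 = £70. That is the break-even price.
Between these two prices the firm operates at a loss; above £70 it earns a profit.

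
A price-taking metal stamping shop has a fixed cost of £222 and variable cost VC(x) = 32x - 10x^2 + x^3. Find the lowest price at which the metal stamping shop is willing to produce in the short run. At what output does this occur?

Short-run supply begins at min AVC. From VC = 32x - 10x^2 + x^3, AVC = 32 - 10x + x^2.
dAVC/dx = -10 + 2x = 0 gives x = 5. min AVC = 32 - 10·5 + 5^2 = 7.
For P < £7 the firm produces nothing.

£7 per unit, at x = 5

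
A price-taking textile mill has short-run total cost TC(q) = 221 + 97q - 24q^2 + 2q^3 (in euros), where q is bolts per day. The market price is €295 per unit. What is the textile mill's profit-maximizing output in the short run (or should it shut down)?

Variable cost is VC = 97q - 24q^2 + 2q^3, so AVC = VC/q = 97 - 24q + 2q^2 and MC = dTC/dq = 97 - 48q + 6q^2.
AVC is minimized where dAVC/dq = -24 + 4q = 0, at q = 6; min AVC = 97 - 24·6 + 2·6^2 = €25.
Since P = €295 ≥ min AVC = €25, price covers variable cost and the firm should produce.
Solving P = MC: -198 - 48q + 6q^2 = 0 ⇒ q = -3 or 11. On the upward-sloping branch, q* = 11.
Check: AVC at q = 11 is €75 ≤ P, so revenue covers variable cost.
Profit = P·q − TC = 295·11 − 1046 = €2199.

Produce at q = 11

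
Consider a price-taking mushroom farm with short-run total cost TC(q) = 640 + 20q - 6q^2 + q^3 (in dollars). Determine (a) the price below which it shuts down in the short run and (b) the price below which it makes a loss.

Shutdown price = min AVC. AVC = 20 - 6q + q^2, with vertex at q = 3 and minimum $11.
ATC = 640/q + 20 - 6q + q^2. Setting dATC/dq = −640/q^2 − 6 + 2q = 0 gives q = 8 (since 2·8^3 − 6·8^2 = 640).
min ATC = 640/8 + 20 − 6·8 + 8^2 = $116. That is the break-even price.
For $11 ≤ P < $116 the firm produces at a loss; below $11 it shuts down.

Shutdown price = $11; break-even price = $116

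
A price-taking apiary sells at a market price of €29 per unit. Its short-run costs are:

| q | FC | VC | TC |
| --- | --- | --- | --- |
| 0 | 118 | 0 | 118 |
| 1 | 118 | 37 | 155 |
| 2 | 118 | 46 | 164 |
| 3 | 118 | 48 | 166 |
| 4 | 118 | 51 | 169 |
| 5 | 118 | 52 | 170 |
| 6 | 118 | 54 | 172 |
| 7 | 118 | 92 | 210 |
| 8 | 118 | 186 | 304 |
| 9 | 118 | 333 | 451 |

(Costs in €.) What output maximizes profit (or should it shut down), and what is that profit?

Profit at each row (π = 29q − TC): q=0: -118; q=1: -126; q=2: -106; q=3: -79; q=4: -53; q=5: -25; q=6: 2; q=7: -7; q=8: -72; q=9: -190.
Profit is maximized at q = 6. AVC there is 54/6 = €9 ≤ P, so producing beats shutting down (which would give -€118).

q = 6; profit = €2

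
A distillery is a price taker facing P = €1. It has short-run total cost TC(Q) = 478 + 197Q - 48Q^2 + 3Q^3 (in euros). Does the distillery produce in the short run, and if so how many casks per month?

Strip out fixed cost: VC = 197Q - 48Q^2 + 3Q^3. Then AVC = 197 - 48Q + 3Q^2 and MC = 197 - 96Q + 9Q^2.
The AVC parabola has its vertex at Q = 48/6 = 8, where AVC = 197 - 48·8 + 3·8^2 = €5.
P = €1 lies below min AVC = €5; no output level covers variable cost.
The firm minimizes its loss by shutting down and losing only its fixed cost of €478.

Shut down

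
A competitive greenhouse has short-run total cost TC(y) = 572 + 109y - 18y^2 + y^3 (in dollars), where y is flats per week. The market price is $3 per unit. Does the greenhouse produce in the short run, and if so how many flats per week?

From TC, MC = TC'(y) = 109 - 36y + 3y^2 and AVC = VC/y = 109 - 18y + y^2.
AVC hits its minimum where MC = AVC, at y = 9, giving min AVC = 109 - 18·9 + 9^2 = $28.
P = $3 lies below min AVC = $28; no output level covers variable cost.
Best response: produce nothing and absorb the $572 fixed cost.

Shut down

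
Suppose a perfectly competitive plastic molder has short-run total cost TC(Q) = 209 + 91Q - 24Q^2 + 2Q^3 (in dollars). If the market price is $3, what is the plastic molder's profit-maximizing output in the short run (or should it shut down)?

Shut down

From TC, MC = TC'(Q) = 91 - 48Q + 6Q^2 and AVC = VC/Q = 91 - 24Q + 2Q^2.
AVC hits its minimum where MC = AVC, at Q = 6, giving min AVC = 91 - 24·6 + 2·6^2 = $19.
P = $3 lies below min AVC = $19; no output level covers variable cost.
The firm minimizes its loss by shutting down and losing only its fixed cost of $209.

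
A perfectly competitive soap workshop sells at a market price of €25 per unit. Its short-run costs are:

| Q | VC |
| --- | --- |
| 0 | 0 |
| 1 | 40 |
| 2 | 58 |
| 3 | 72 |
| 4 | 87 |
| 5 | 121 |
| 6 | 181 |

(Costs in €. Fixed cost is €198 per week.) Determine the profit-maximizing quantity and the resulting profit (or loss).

Q = 4; profit = -€185

Tabulate TR − TC: Q=0: -198; Q=1: -213; Q=2: -206; Q=3: -195; Q=4: -185; Q=5: -194; Q=6: -229.
Profit is maximized at Q = 4. AVC there is 87/4 = €21.75 ≤ P, so producing beats shutting down (which would give -€198).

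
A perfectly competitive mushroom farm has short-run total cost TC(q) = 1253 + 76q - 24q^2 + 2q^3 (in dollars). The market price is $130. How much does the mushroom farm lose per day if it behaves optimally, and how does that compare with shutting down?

AVC = 76 - 24q + 2q^2; min AVC = $4 at q = 6. Since P = $130 ≥ min AVC, the firm produces.
With MC = 76 - 48q + 6q^2, P = MC on the upward-sloping part at q* = 9.
TR = 130·9 = 1170. TC = 1253 + 198 = 1451. Profit = 1170 − 1451 = -$281.
That loss of $281 beats the $1253 the firm would lose by shutting down; producing recovers $972 of fixed cost.

Profit = -$281 at q = 9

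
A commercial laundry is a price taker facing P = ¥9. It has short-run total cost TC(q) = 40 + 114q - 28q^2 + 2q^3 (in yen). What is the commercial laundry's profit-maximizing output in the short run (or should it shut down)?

Shut down

From TC, MC = TC'(q) = 114 - 56q + 6q^2 and AVC = VC/q = 114 - 28q + 2q^2.
The AVC parabola has its vertex at q = 28/4 = 7, where AVC = 114 - 28·7 + 2·7^2 = ¥16.
Since P = ¥9 < min AVC = ¥16, price fails to cover variable cost at any output.
Best response: produce nothing and absorb the ¥40 fixed cost.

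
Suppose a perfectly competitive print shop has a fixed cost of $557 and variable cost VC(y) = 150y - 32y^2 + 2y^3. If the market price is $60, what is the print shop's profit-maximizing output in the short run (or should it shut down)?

Produce at y = 9

Variable cost is VC = 150y - 32y^2 + 2y^3, so AVC = VC/y = 150 - 32y + 2y^2 and MC = dTC/dy = 150 - 64y + 6y^2.
AVC hits its minimum where MC = AVC, at y = 8, giving min AVC = 150 - 32·8 + 2·8^2 = $22.
Since P = $60 ≥ min AVC = $22, price covers variable cost and the firm should produce.
P = MC gives 90 - 64y + 6y^2 = 0, with roots 5/3 and 9. Take the larger (rising MC): y* = 9.
Check: AVC at y = 9 is $24 ≤ P, so revenue covers variable cost.
Profit = P·y − TC = 60·9 − 773 = -$233, a loss, but smaller than the $557 fixed cost the firm would lose by shutting down.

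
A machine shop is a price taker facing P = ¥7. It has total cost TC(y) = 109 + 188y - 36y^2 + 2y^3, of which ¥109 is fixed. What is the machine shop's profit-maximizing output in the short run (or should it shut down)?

Shut down

Variable cost is VC = 188y - 36y^2 + 2y^3, so AVC = VC/y = 188 - 36y + 2y^2 and MC = dTC/dy = 188 - 72y + 6y^2.
AVC is minimized where dAVC/dy = -36 + 4y = 0, at y = 9; min AVC = 188 - 36·9 + 2·9^2 = ¥26.
Since P = ¥7 < min AVC = ¥26, price fails to cover variable cost at any output.
Best response: produce nothing and absorb the ¥109 fixed cost.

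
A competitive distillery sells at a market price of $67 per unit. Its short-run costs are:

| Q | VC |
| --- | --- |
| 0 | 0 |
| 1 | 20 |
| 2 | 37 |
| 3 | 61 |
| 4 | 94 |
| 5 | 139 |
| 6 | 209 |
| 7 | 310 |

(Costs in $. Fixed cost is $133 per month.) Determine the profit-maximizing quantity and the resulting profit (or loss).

Q = 5; profit = $63

Compute π = P·Q − TC at each output: Q=0: -133; Q=1: -86; Q=2: -36; Q=3: 7; Q=4: 41; Q=5: 63; Q=6: 60; Q=7: 26.
Profit is maximized at Q = 5. AVC there is 139/5 = $27.80 ≤ P, so producing beats shutting down (which would give -$133).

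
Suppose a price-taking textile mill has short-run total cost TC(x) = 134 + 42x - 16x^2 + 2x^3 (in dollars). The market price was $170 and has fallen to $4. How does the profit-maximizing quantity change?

Output falls from 8 to 0 (the firm shuts down)

AVC = 42 - 16x + 2x^2, minimized at x = 4 where min AVC = $10. MC = 42 - 32x + 6x^2.
With P = $170 above the shutdown price, P = MC gives x = 8.
At P = $4 < min AVC = $10, price no longer covers variable cost at any output, so the firm shuts down: x = 0.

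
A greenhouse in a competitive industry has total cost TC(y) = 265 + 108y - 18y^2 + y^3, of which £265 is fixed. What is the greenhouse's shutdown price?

The firm shuts down when price falls below the minimum of average variable cost. AVC = VC/y = 108 - 18y + y^2.
At the minimum of AVC, MC = AVC. MC = 108 - 36y + 3y^2; setting MC = AVC gives 2y^2 - 18y = 0, so y = 9. min AVC = 27.
For P < £27 the firm produces nothing.

£27 per unit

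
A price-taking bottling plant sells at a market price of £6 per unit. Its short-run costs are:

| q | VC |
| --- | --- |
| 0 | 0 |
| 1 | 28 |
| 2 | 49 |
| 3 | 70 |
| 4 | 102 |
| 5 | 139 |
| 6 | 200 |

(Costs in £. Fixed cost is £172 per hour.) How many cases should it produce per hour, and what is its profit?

q = 0 (shut down); profit = -£172

Compute π = P·q − TC at each output: q=0: -172; q=1: -194; q=2: -209; q=3: -224; q=4: -250; q=5: -281; q=6: -336.
Profit is highest at q = 0. Equivalently, the lowest AVC in the table is 70/3 ≈ £23.33 at q = 3, and P = £6 falls below it — price never covers variable cost, so the firm shuts down and loses only its fixed cost.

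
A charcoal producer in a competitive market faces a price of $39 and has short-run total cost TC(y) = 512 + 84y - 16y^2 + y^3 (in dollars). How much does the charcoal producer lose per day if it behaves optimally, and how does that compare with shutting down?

AVC = 84 - 16y + y^2 has its minimum $20 at y = 8; price $39 clears that bar, so the firm operates.
With MC = 84 - 32y + 3y^2, P = MC on the upward-sloping part at y* = 9.
TR = 39·9 = 351. TC = 512 + 189 = 701. Profit = 351 − 701 = -$350.
Shutting down would mean losing the fixed cost of $512, so operating at a loss of $350 is better by $162.

Profit = -$350 at y = 9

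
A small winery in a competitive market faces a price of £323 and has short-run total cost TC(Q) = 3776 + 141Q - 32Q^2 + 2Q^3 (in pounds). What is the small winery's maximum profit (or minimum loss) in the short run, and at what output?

Profit = -£396 at Q = 13

AVC = 141 - 32Q + 2Q^2; min AVC = £13 at Q = 8. Since P = £323 ≥ min AVC, the firm produces.
With MC = 141 - 64Q + 6Q^2, P = MC on the upward-sloping part at Q* = 13.
TR = 323·13 = 4199. TC = 3776 + 819 = 4595. Profit = 4199 − 4595 = -£396.
By producing, the firm covers all variable cost plus £3380 of fixed cost; shutting down would lose the full £3776.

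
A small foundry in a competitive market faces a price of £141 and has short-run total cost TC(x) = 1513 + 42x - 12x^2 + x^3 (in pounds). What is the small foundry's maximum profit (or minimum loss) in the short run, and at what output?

Profit = -£303 at x = 11

AVC = 42 - 12x + x^2 has its minimum £6 at x = 6; price £141 clears that bar, so the firm operates.
With MC = 42 - 24x + 3x^2, P = MC on the upward-sloping part at x* = 11.
TR = 141·11 = 1551. TC = 1513 + 341 = 1854. Profit = 1551 − 1854 = -£303.
Shutting down would mean losing the fixed cost of £1513, so operating at a loss of £303 is better by £1210.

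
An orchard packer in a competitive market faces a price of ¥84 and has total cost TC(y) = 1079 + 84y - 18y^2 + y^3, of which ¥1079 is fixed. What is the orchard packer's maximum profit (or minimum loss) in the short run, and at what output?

Profit = -¥215 at y = 12

AVC = 84 - 18y + y^2; min AVC = ¥3 at y = 9. Since P = ¥84 ≥ min AVC, the firm produces.
With MC = 84 - 36y + 3y^2, P = MC on the upward-sloping part at y* = 12.
TR = 84·12 = 1008. TC = 1079 + 144 = 1223. Profit = 1008 − 1223 = -¥215.
That loss of ¥215 beats the ¥1079 the firm would lose by shutting down; producing recovers ¥864 of fixed cost.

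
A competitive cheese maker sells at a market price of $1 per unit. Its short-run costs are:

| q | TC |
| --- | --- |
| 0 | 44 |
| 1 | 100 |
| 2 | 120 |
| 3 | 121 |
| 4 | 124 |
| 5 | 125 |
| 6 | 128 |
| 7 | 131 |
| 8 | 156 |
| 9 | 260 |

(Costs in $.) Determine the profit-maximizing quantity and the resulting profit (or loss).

q = 0 (shut down); profit = -$44

Compute π = P·q − TC at each output: q=0: -44; q=1: -99; q=2: -118; q=3: -118; q=4: -120; q=5: -120; q=6: -122; q=7: -124; q=8: -148; q=9: -251.
Profit is highest at q = 0. Equivalently, the lowest AVC in the table is 87/7 ≈ $12.43 at q = 7, and P = $1 falls below it — price never covers variable cost, so the firm shuts down and loses only its fixed cost.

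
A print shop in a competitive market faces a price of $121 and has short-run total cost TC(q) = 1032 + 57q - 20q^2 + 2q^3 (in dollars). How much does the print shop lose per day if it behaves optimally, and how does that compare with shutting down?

AVC = 57 - 20q + 2q^2; min AVC = $7 at q = 5. Since P = $121 ≥ min AVC, the firm produces.
MC = 57 - 40q + 6q^2. Setting P = MC and taking the root on the rising branch gives q* = 8.
TR = 121·8 = 968. TC = 1032 + 200 = 1232. Profit = 968 − 1232 = -$264.
Shutting down would mean losing the fixed cost of $1032, so operating at a loss of $264 is better by $768.

Profit = -$264 at q = 8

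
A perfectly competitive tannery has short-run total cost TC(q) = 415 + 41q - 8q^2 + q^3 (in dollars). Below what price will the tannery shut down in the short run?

$25 per unit

The shutdown price is the minimum of AVC. VC = 41q - 8q^2 + q^3, so AVC = 41 - 8q + q^2.
dAVC/dq = -8 + 2q = 0 gives q = 4. min AVC = 41 - 8·4 + 4^2 = 25.
The firm shuts down for any P below $25.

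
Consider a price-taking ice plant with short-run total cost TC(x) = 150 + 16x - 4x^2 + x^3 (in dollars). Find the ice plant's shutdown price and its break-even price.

Shutdown price = $12; break-even price = $51

Shutdown price = min AVC. AVC = 16 - 4x + x^2, with vertex at x = 2 and minimum $12.
ATC = 150/x + 16 - 4x + x^2. Setting dATC/dx = −150/x^2 − 4 + 2x = 0 gives x = 5 (since 2·5^3 − 4·5^2 = 150).
min ATC = 150/5 + 16 − 4·5 + 5^2 = $51. That is the break-even price.
For $12 ≤ P < $51 the firm produces at a loss; below $12 it shuts down.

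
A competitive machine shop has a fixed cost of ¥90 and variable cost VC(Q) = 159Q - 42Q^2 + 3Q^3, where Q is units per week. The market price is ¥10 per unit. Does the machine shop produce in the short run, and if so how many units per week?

Shut down

From TC, MC = TC'(Q) = 159 - 84Q + 9Q^2 and AVC = VC/Q = 159 - 42Q + 3Q^2.
AVC is minimized where dAVC/dQ = -42 + 6Q = 0, at Q = 7; min AVC = 159 - 42·7 + 3·7^2 = ¥12.
With P < min AVC (¥10 < ¥12), every unit sold adds to the loss.
Best response: produce nothing and absorb the ¥90 fixed cost.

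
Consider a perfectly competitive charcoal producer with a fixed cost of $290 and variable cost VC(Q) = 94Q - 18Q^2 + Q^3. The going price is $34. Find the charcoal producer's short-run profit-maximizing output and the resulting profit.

Profit = -$90 at Q = 10

AVC = 94 - 18Q + Q^2; min AVC = $13 at Q = 9. Since P = $34 ≥ min AVC, the firm produces.
MC = 94 - 36Q + 3Q^2. Setting P = MC and taking the root on the rising branch gives Q* = 10.
TR = 34·10 = 340. TC = 290 + 140 = 430. Profit = 340 − 430 = -$90.
Shutting down would mean losing the fixed cost of $290, so operating at a loss of $90 is better by $200.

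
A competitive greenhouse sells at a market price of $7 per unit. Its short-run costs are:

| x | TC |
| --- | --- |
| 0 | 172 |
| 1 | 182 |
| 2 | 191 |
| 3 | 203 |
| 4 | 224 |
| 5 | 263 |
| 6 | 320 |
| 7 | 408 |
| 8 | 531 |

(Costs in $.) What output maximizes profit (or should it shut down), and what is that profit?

Tabulate TR − TC: x=0: -172; x=1: -175; x=2: -177; x=3: -182; x=4: -196; x=5: -228; x=6: -278; x=7: -359; x=8: -475.
Profit is highest at x = 0. Equivalently, the lowest AVC in the table is 19/2 ≈ $9.50 at x = 2, and P = $7 falls below it — price never covers variable cost, so the firm shuts down and loses only its fixed cost.

x = 0 (shut down); profit = -$172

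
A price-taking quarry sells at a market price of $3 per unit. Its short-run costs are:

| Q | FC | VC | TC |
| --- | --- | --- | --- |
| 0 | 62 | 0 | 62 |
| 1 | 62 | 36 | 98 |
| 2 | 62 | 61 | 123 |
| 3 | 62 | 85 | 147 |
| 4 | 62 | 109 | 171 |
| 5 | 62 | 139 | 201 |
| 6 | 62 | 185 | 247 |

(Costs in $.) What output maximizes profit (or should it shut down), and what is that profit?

Q = 0 (shut down); profit = -$62

Profit at each row (π = 3Q − TC): Q=0: -62; Q=1: -95; Q=2: -117; Q=3: -138; Q=4: -159; Q=5: -186; Q=6: -229.
Profit is highest at Q = 0. Equivalently, the lowest AVC in the table is 109/4 ≈ $27.25 at Q = 4, and P = $3 falls below it — price never covers variable cost, so the firm shuts down and loses only its fixed cost.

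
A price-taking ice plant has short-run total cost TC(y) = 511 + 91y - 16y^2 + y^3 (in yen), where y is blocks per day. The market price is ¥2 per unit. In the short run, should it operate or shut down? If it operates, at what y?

Variable cost is VC = 91y - 16y^2 + y^3, so AVC = VC/y = 91 - 16y + y^2 and MC = dTC/dy = 91 - 32y + 3y^2.
AVC is minimized where dAVC/dy = -16 + 2y = 0, at y = 8; min AVC = 91 - 16·8 + 8^2 = ¥27.
Since P = ¥2 < min AVC = ¥27, price fails to cover variable cost at any output.
Best response: produce nothing and absorb the ¥511 fixed cost.

Shut down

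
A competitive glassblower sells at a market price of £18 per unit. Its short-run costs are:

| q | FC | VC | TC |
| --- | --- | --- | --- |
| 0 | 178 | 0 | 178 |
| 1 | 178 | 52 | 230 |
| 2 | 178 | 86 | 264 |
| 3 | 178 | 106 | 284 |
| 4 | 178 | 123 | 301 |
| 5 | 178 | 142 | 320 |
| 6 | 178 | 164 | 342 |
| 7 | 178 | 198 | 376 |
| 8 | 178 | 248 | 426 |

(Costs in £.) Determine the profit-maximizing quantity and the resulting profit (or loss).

q = 0 (shut down); profit = -£178

Tabulate TR − TC: q=0: -178; q=1: -212; q=2: -228; q=3: -230; q=4: -229; q=5: -230; q=6: -234; q=7: -250; q=8: -282.
Profit is highest at q = 0. Equivalently, the lowest AVC in the table is 164/6 ≈ £27.33 at q = 6, and P = £18 falls below it — price never covers variable cost, so the firm shuts down and loses only its fixed cost.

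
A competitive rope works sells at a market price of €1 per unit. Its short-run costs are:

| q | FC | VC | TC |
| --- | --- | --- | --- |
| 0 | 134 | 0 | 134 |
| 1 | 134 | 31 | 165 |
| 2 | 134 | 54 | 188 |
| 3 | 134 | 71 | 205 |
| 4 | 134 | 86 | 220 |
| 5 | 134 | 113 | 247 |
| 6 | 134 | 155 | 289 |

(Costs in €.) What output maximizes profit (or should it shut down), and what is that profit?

q = 0 (shut down); profit = -€134

Tabulate TR − TC: q=0: -134; q=1: -164; q=2: -186; q=3: -202; q=4: -216; q=5: -242; q=6: -283.
Profit is highest at q = 0. Equivalently, the lowest AVC in the table is 86/4 ≈ €21.50 at q = 4, and P = €1 falls below it — price never covers variable cost, so the firm shuts down and loses only its fixed cost.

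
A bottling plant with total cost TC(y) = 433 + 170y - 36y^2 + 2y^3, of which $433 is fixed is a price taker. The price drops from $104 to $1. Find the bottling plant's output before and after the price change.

AVC = 170 - 36y + 2y^2, minimized at y = 9 where min AVC = $8. MC = 170 - 72y + 6y^2.
At P = $104 ≥ min AVC, set P = MC on the rising branch: y = 11.
At P = $1 < min AVC = $8, price no longer covers variable cost at any output, so the firm shuts down: y = 0.

Output falls from 11 to 0 (the firm shuts down)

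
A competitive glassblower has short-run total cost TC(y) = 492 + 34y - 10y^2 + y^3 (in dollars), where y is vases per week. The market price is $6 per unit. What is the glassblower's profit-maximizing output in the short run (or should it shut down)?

Strip out fixed cost: VC = 34y - 10y^2 + y^3. Then AVC = 34 - 10y + y^2 and MC = 34 - 20y + 3y^2.
AVC hits its minimum where MC = AVC, at y = 5, giving min AVC = 34 - 10·5 + 5^2 = $9.
P = $6 lies below min AVC = $9; no output level covers variable cost.
Shutting down limits the loss to fixed cost, $492.

Shut down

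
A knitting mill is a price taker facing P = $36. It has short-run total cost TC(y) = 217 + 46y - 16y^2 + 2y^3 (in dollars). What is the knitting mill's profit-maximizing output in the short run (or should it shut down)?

Produce at y = 5

Strip out fixed cost: VC = 46y - 16y^2 + 2y^3. Then AVC = 46 - 16y + 2y^2 and MC = 46 - 32y + 6y^2.
AVC hits its minimum where MC = AVC, at y = 4, giving min AVC = 46 - 16·4 + 2·4^2 = $14.
Because $36 ≥ $14, revenue can cover variable cost; the firm operates.
Solving P = MC: 10 - 32y + 6y^2 = 0 ⇒ y = 1/3 or 5. On the upward-sloping branch, y* = 5.
Check: AVC at y = 5 is $16 ≤ P, so revenue covers variable cost.
Profit = P·y − TC = 36·5 − 297 = -$117, a loss, but smaller than the $217 fixed cost the firm would lose by shutting down.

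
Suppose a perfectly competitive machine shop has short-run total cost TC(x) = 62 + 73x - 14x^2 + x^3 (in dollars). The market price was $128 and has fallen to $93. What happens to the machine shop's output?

AVC = 73 - 14x + x^2, minimized at x = 7 where min AVC = $24. MC = 73 - 28x + 3x^2.
At P = $128 ≥ min AVC, set P = MC on the rising branch: x = 11.
At P = $93 ≥ min AVC, set P = MC: x = 10. The firm stays open but cuts output.

Output falls from 11 to 10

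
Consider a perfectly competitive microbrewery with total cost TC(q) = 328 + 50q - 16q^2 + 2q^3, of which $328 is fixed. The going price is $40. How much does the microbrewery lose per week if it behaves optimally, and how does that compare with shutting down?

AVC = 50 - 16q + 2q^2 has its minimum $18 at q = 4; price $40 clears that bar, so the firm operates.
MC = 50 - 32q + 6q^2. Setting P = MC and taking the root on the rising branch gives q* = 5.
TR = 40·5 = 200. TC = 328 + 100 = 428. Profit = 200 − 428 = -$228.
That loss of $228 beats the $328 the firm would lose by shutting down; producing recovers $100 of fixed cost.

Profit = -$228 at q = 5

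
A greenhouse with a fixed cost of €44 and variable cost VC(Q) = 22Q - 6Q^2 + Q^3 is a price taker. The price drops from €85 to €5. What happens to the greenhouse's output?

AVC = 22 - 6Q + Q^2, minimized at Q = 3 where min AVC = €13. MC = 22 - 12Q + 3Q^2.
At P = €85 ≥ min AVC, set P = MC on the rising branch: Q = 7.
At P = €5 < min AVC = €13, price no longer covers variable cost at any output, so the firm shuts down: Q = 0.

Output falls from 7 to 0 (the firm shuts down)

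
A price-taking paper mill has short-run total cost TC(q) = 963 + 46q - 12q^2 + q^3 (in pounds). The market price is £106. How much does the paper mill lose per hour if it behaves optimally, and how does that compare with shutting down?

Profit = -£163 at q = 10

AVC = 46 - 12q + q^2 has its minimum £10 at q = 6; price £106 clears that bar, so the firm operates.
MC = 46 - 24q + 3q^2. Setting P = MC and taking the root on the rising branch gives q* = 10.
TR = 106·10 = 1060. TC = 963 + 260 = 1223. Profit = 1060 − 1223 = -£163.
That loss of £163 beats the £963 the firm would lose by shutting down; producing recovers £800 of fixed cost.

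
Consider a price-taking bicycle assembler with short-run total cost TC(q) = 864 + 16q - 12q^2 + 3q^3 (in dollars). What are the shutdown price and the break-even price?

Shutdown price = min AVC. AVC = 16 - 12q + 3q^2, with vertex at q = 2 and minimum $4.
ATC = 864/q + 16 - 12q + 3q^2. Setting dATC/dq = −864/q^2 − 12 + 6q = 0 gives q = 6 (since 6·6^3 − 12·6^2 = 864).
min ATC = 864/6 + 16 − 12·6 + 3·6^2 = $196. That is the break-even price.
Between these two prices the firm operates at a loss; above $196 it earns a profit.

Shutdown price = $4; break-even price = $196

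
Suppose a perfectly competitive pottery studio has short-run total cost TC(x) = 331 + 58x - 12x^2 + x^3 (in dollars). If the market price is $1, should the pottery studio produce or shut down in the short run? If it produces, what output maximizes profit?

Strip out fixed cost: VC = 58x - 12x^2 + x^3. Then AVC = 58 - 12x + x^2 and MC = 58 - 24x + 3x^2.
AVC hits its minimum where MC = AVC, at x = 6, giving min AVC = 58 - 12·6 + 6^2 = $22.
Since P = $1 < min AVC = $22, price fails to cover variable cost at any output.
Shutting down limits the loss to fixed cost, $331.

Shut down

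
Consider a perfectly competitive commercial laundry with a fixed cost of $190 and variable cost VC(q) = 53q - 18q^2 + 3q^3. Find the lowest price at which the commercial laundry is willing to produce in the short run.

$26 per unit

The firm shuts down when price falls below the minimum of average variable cost. AVC = VC/q = 53 - 18q + 3q^2.
dAVC/dq = -18 + 6q = 0 gives q = 3. min AVC = 53 - 18·3 + 3·3^2 = 26.
So the shutdown price is $26.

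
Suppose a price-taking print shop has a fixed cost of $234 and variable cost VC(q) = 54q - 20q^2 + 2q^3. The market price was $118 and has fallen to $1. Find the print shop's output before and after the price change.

MC = 54 - 40q + 6q^2; the shutdown threshold is min AVC = $4 (at q = 5).
At P = $118 ≥ min AVC, set P = MC on the rising branch: q = 8.
At P = $1 < min AVC = $4, price no longer covers variable cost at any output, so the firm shuts down: q = 0.

Output falls from 8 to 0 (the firm shuts down)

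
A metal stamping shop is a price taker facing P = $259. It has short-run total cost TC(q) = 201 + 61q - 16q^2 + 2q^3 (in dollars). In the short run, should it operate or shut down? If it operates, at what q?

Variable cost is VC = 61q - 16q^2 + 2q^3, so AVC = VC/q = 61 - 16q + 2q^2 and MC = dTC/dq = 61 - 32q + 6q^2.
AVC hits its minimum where MC = AVC, at q = 4, giving min AVC = 61 - 16·4 + 2·4^2 = $29.
Since P = $259 ≥ min AVC = $29, price covers variable cost and the firm should produce.
Solving P = MC: -198 - 32q + 6q^2 = 0 ⇒ q = -11/3 or 9. On the upward-sloping branch, q* = 9.
Check: AVC at q = 9 is $79 ≤ P, so revenue covers variable cost.
Profit = P·q − TC = 259·9 − 912 = $1419.

Produce at q = 9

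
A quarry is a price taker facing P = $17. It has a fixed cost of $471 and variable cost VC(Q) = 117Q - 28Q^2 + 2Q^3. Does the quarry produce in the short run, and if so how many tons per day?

Strip out fixed cost: VC = 117Q - 28Q^2 + 2Q^3. Then AVC = 117 - 28Q + 2Q^2 and MC = 117 - 56Q + 6Q^2.
AVC hits its minimum where MC = AVC, at Q = 7, giving min AVC = 117 - 28·7 + 2·7^2 = $19.
Since P = $17 < min AVC = $19, price fails to cover variable cost at any output.
Best response: produce nothing and absorb the $471 fixed cost.

Shut down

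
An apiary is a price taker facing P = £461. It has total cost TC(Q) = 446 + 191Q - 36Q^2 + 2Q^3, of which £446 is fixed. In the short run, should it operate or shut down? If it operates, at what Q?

Produce at Q = 15

Variable cost is VC = 191Q - 36Q^2 + 2Q^3, so AVC = VC/Q = 191 - 36Q + 2Q^2 and MC = dTC/dQ = 191 - 72Q + 6Q^2.
AVC hits its minimum where MC = AVC, at Q = 9, giving min AVC = 191 - 36·9 + 2·9^2 = £29.
Because £461 ≥ £29, revenue can cover variable cost; the firm operates.
Set P = MC: 461 = 191 - 72Q + 6Q^2 → -270 - 72Q + 6Q^2 = 0. The roots are Q = -3 and Q = 15; the profit-maximizing output is on the rising part of MC, so Q* = 15.
Check: AVC at Q = 15 is £101 ≤ P, so revenue covers variable cost.
Profit = P·Q − TC = 461·15 − 1961 = £4954.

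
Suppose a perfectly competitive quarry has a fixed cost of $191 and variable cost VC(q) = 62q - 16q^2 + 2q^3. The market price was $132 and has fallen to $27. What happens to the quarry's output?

AVC = 62 - 16q + 2q^2, minimized at q = 4 where min AVC = $30. MC = 62 - 32q + 6q^2.
With P = $132 above the shutdown price, P = MC gives q = 7.
At P = $27 < min AVC = $30, price no longer covers variable cost at any output, so the firm shuts down: q = 0.

Output falls from 7 to 0 (the firm shuts down)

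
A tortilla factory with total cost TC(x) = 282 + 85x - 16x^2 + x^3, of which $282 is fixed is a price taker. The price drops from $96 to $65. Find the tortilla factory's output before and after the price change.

MC = 85 - 32x + 3x^2; the shutdown threshold is min AVC = $21 (at x = 8).
With P = $96 above the shutdown price, P = MC gives x = 11.
At P = $65 ≥ min AVC, set P = MC: x = 10. The firm stays open but cuts output.

Output falls from 11 to 10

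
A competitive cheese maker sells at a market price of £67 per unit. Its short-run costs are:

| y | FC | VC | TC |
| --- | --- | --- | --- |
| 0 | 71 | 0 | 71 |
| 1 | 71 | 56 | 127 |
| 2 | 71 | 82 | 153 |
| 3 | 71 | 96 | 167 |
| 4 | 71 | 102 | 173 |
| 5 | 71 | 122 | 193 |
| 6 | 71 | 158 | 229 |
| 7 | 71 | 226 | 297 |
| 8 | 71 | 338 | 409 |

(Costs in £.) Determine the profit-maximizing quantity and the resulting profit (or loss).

Profit at each row (π = 67y − TC): y=0: -71; y=1: -60; y=2: -19; y=3: 34; y=4: 95; y=5: 142; y=6: 173; y=7: 172; y=8: 127.
Profit is maximized at y = 6. AVC there is 158/6 = £26.33 ≤ P, so producing beats shutting down (which would give -£71).

y = 6; profit = £173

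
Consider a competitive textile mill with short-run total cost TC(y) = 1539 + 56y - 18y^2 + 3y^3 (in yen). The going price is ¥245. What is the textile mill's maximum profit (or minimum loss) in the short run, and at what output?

AVC = 56 - 18y + 3y^2 has its minimum ¥29 at y = 3; price ¥245 clears that bar, so the firm operates.
With MC = 56 - 36y + 9y^2, P = MC on the upward-sloping part at y* = 7.
TR = 245·7 = 1715. TC = 1539 + 539 = 2078. Profit = 1715 − 2078 = -¥363.
That loss of ¥363 beats the ¥1539 the firm would lose by shutting down; producing recovers ¥1176 of fixed cost.

Profit = -¥363 at y = 7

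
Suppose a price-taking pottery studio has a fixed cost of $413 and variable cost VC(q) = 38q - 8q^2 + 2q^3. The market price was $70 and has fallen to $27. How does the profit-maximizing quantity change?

MC = 38 - 16q + 6q^2; the shutdown threshold is min AVC = $30 (at q = 2).
With P = $70 above the shutdown price, P = MC gives q = 4.
At P = $27 < min AVC = $30, price no longer covers variable cost at any output, so the firm shuts down: q = 0.

Output falls from 4 to 0 (the firm shuts down)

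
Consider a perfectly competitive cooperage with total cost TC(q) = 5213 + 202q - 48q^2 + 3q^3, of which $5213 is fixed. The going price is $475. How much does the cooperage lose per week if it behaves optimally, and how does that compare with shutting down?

Profit = -$143 at q = 13

AVC = 202 - 48q + 3q^2 has its minimum $10 at q = 8; price $475 clears that bar, so the firm operates.
MC = 202 - 96q + 9q^2. Setting P = MC and taking the root on the rising branch gives q* = 13.
TR = 475·13 = 6175. TC = 5213 + 1105 = 6318. Profit = 6175 − 6318 = -$143.
That loss of $143 beats the $5213 the firm would lose by shutting down; producing recovers $5070 of fixed cost.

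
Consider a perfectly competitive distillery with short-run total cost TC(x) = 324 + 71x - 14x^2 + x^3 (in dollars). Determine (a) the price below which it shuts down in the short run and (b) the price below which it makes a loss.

Shutdown price = $22; break-even price = $62

AVC = 71 - 14x + x^2; minimized at x = 7, giving min AVC = $22. That is the shutdown price.
ATC = 324/x + 71 - 14x + x^2. Setting dATC/dx = −324/x^2 − 14 + 2x = 0 gives x = 9 (since 2·9^3 − 14·9^2 = 324).
min ATC = 324/9 + 71 − 14·9 + 9^2 = $62. That is the break-even price.
For $22 ≤ P < $62 the firm produces at a loss; below $22 it shuts down.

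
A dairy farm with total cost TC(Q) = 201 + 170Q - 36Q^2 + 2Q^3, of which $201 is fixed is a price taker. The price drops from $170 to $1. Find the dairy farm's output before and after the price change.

Output falls from 12 to 0 (the firm shuts down)

AVC = 170 - 36Q + 2Q^2, minimized at Q = 9 where min AVC = $8. MC = 170 - 72Q + 6Q^2.
At P = $170 ≥ min AVC, set P = MC on the rising branch: Q = 12.
At P = $1 < min AVC = $8, price no longer covers variable cost at any output, so the firm shuts down: Q = 0.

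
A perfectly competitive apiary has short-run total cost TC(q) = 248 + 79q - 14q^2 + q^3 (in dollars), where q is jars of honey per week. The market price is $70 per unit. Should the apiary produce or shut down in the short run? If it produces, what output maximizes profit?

Produce at q = 9

Variable cost is VC = 79q - 14q^2 + q^3, so AVC = VC/q = 79 - 14q + q^2 and MC = dTC/dq = 79 - 28q + 3q^2.
AVC is minimized where dAVC/dq = -14 + 2q = 0, at q = 7; min AVC = 79 - 14·7 + 7^2 = $30.
P = $70 exceeds min AVC = $30, so the firm stays open.
P = MC gives 9 - 28q + 3q^2 = 0, with roots 1/3 and 9. Take the larger (rising MC): q* = 9.
Check: AVC at q = 9 is $34 ≤ P, so revenue covers variable cost.
Profit = P·q − TC = 70·9 − 554 = $76.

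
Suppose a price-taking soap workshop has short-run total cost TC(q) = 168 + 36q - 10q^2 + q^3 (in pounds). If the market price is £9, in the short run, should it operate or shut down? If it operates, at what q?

Variable cost is VC = 36q - 10q^2 + q^3, so AVC = VC/q = 36 - 10q + q^2 and MC = dTC/dq = 36 - 20q + 3q^2.
The AVC parabola has its vertex at q = 10/2 = 5, where AVC = 36 - 10·5 + 5^2 = £11.
With P < min AVC (£9 < £11), every unit sold adds to the loss.
Shutting down limits the loss to fixed cost, £168.

Shut down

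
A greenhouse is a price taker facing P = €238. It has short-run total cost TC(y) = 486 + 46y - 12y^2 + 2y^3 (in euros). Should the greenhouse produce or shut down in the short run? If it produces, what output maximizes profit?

Strip out fixed cost: VC = 46y - 12y^2 + 2y^3. Then AVC = 46 - 12y + 2y^2 and MC = 46 - 24y + 6y^2.
The AVC parabola has its vertex at y = 12/4 = 3, where AVC = 46 - 12·3 + 2·3^2 = €28.
Since P = €238 ≥ min AVC = €28, price covers variable cost and the firm should produce.
P = MC gives -192 - 24y + 6y^2 = 0, with roots -4 and 8. Take the larger (rising MC): y* = 8.
Check: AVC at y = 8 is €78 ≤ P, so revenue covers variable cost.
Profit = P·y − TC = 238·8 − 1110 = €794.

Produce at y = 8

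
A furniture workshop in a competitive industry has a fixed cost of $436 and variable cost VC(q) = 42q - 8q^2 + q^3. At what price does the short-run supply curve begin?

$26 per unit

The shutdown price is the minimum of AVC. VC = 42q - 8q^2 + q^3, so AVC = 42 - 8q + q^2.
At the minimum of AVC, MC = AVC. MC = 42 - 16q + 3q^2; setting MC = AVC gives 2q^2 - 8q = 0, so q = 4. min AVC = 26.
So the shutdown price is $26.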